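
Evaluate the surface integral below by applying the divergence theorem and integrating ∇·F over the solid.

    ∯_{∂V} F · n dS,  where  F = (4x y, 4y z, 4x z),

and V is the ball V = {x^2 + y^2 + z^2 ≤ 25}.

By the divergence theorem,

    ∯_{∂V} F · n dS = ∭_V (∇ · F) dV.

Compute the divergence:
    ∇ · F = ∂F_x/∂x + ∂F_y/∂y + ∂F_z/∂z = 4y + 4z + 4x = 4x + 4y + 4z.

In spherical coordinates, x = ρ sin(φ) cos(θ), y = ρ sin(φ) sin(θ), z = ρ cos(φ), dV = ρ^2 sin(φ) dρ dφ dθ, with 0 ≤ ρ ≤ 5, 0 ≤ φ ≤ π, 0 ≤ θ ≤ 2π.

The integrand, after substitution and multiplying by the volume element, becomes (4ρ (sqrt(2)sin(φ)sin(θ + π/4) + cos(φ))) · ρ^2 sin(φ), so

    ∭_V (∇·F) dV = ∫_0^{2π} ∫_0^{π} ∫_0^{5} (4ρ (sqrt(2)sin(φ)sin(θ + π/4) + cos(φ))) · ρ^2 sin(φ) dρ dφ dθ.

Inner (ρ from 0 to 5): 625(sqrt(2)sin(φ)sin(θ + π/4) + cos(φ))sin(φ).
Middle (φ from 0 to π): 625sqrt(2)π sin(θ + π/4)/2.
Outer (θ from 0 to 2π): 0.

Therefore ∯_{∂V} F · n dS = 0.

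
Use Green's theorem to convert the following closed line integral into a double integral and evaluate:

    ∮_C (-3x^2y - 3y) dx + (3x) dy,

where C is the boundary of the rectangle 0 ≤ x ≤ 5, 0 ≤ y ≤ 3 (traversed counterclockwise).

Green's theorem converts the closed line integral into a double integral over the enclosed region D:

    ∮_C P dx + Q dy = ∬_D (∂Q/∂x - ∂P/∂y) dA.

Here P = -3x^2y - 3y, Q = 3x, so

    ∂Q/∂x = 3,    ∂P/∂y = -3x^2 - 3,
    ∂Q/∂x - ∂P/∂y = 3x^2 + 6.

D is the region 0 ≤ x ≤ 5, 0 ≤ y ≤ 3. Evaluating the double integral:

    ∬_D (3x^2 + 6) dA = ∫_0^{5} ∫_0^{3} (3x^2 + 6) dy dx.

Inner (y from 0 to 3): 9x^2 + 18.
Outer (x from 0 to 5): 465.

Therefore ∮_C P dx + Q dy = 465.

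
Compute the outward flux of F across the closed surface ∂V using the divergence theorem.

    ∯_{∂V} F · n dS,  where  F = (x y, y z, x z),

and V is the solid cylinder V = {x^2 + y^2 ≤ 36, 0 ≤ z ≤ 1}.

By the divergence theorem,

    ∯_{∂V} F · n dS = ∭_V (∇ · F) dV.

Compute the divergence:
    ∇ · F = ∂F_x/∂x + ∂F_y/∂y + ∂F_z/∂z = y + z + x = x + y + z.

In cylindrical coordinates, x = r cos(θ), y = r sin(θ), z = z, dV = r dr dθ dz, with 0 ≤ r ≤ 6, 0 ≤ θ ≤ 2π, 0 ≤ z ≤ 1.

The integrand, after substitution and multiplying by the volume element, becomes (sqrt(2)r sin(θ + π/4) + z) · r, so

    ∭_V (∇·F) dV = ∫_0^{2π} ∫_0^{6} ∫_0^{1} (sqrt(2)r sin(θ + π/4) + z) · r dz dr dθ.

Inner (z from 0 to 1): r (sqrt(2)r sin(θ + π/4) + 1/2).
Middle (r from 0 to 6): 72sqrt(2)sin(θ + π/4) + 9.
Outer (θ from 0 to 2π): 18π.

Therefore ∯_{∂V} F · n dS = 18π.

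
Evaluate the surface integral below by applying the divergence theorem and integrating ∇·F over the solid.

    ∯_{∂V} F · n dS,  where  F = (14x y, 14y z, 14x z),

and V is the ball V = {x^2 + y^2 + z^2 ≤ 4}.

By the divergence theorem,

    ∯_{∂V} F · n dS = ∭_V (∇ · F) dV.

Compute the divergence:
    ∇ · F = ∂F_x/∂x + ∂F_y/∂y + ∂F_z/∂z = 14y + 14z + 14x = 14x + 14y + 14z.

In spherical coordinates, x = ρ sin(φ) cos(θ), y = ρ sin(φ) sin(θ), z = ρ cos(φ), dV = ρ^2 sin(φ) dρ dφ dθ, with 0 ≤ ρ ≤ 2, 0 ≤ φ ≤ π, 0 ≤ θ ≤ 2π.

The integrand, after substitution and multiplying by the volume element, becomes (14ρ (sqrt(2)sin(φ)sin(θ + π/4) + cos(φ))) · ρ^2 sin(φ), so

    ∭_V (∇·F) dV = ∫_0^{2π} ∫_0^{π} ∫_0^{2} (14ρ (sqrt(2)sin(φ)sin(θ + π/4) + cos(φ))) · ρ^2 sin(φ) dρ dφ dθ.

Inner (ρ from 0 to 2): 56(sqrt(2)sin(φ)sin(θ + π/4) + cos(φ))sin(φ).
Middle (φ from 0 to π): 28sqrt(2)π sin(θ + π/4).
Outer (θ from 0 to 2π): 0.

Therefore ∯_{∂V} F · n dS = 0.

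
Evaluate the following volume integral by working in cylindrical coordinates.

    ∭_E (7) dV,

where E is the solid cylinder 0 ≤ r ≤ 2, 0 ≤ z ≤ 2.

In cylindrical coordinates, x = r cos(θ), y = r sin(θ), z = z, and dV = r dr dθ dz.

The integrand becomes 7, so

    ∭_E (7) dV = ∫_{0}^{2π} ∫_{0}^{2} ∫_{0}^{2} (7) · r dz dr dθ.

Inner (z): 14r.
Middle (r from 0 to 2): 28.
Outer (θ): 56π.

Therefore the triple integral equals 56π.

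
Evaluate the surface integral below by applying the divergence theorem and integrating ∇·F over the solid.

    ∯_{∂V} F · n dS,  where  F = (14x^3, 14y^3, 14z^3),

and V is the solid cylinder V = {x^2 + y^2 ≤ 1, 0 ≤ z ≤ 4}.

By the divergence theorem,

    ∯_{∂V} F · n dS = ∭_V (∇ · F) dV.

Compute the divergence:
    ∇ · F = ∂F_x/∂x + ∂F_y/∂y + ∂F_z/∂z = 42x^2 + 42y^2 + 42z^2.

In cylindrical coordinates, x = r cos(θ), y = r sin(θ), z = z, dV = r dr dθ dz, with 0 ≤ r ≤ 1, 0 ≤ θ ≤ 2π, 0 ≤ z ≤ 4.

The integrand, after substitution and multiplying by the volume element, becomes (42r^2 + 42z^2) · r, so

    ∭_V (∇·F) dV = ∫_0^{2π} ∫_0^{1} ∫_0^{4} (42r^2 + 42z^2) · r dz dr dθ.

Inner (z from 0 to 4): 168r^3 + 896r.
Middle (r from 0 to 1): 490.
Outer (θ from 0 to 2π): 980π.

Therefore ∯_{∂V} F · n dS = 980π.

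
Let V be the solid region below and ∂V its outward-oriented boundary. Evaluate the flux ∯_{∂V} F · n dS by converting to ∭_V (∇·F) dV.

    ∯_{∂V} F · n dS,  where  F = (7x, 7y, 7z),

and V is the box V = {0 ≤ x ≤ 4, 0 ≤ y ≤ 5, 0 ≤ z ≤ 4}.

By the divergence theorem,

    ∯_{∂V} F · n dS = ∭_V (∇ · F) dV.

Compute the divergence:
    ∇ · F = ∂F_x/∂x + ∂F_y/∂y + ∂F_z/∂z = 7 + 7 + 7 = 21.

V is a rectangular box, so dV = dx dy dz with 0 ≤ x ≤ 4, 0 ≤ y ≤ 5, 0 ≤ z ≤ 4.

Integrate (21) over V as an iterated integral:

    ∭_V (∇·F) dV = ∫_0^{4} ∫_0^{5} ∫_0^{4} (21) dz dy dx.

Inner (z from 0 to 4): 84.
Middle (y from 0 to 5): 420.
Outer (x from 0 to 4): 1680.

Therefore ∯_{∂V} F · n dS = 1680.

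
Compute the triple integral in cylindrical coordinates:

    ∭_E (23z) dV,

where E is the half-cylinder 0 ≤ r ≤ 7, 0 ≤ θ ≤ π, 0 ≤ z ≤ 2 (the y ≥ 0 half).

In cylindrical coordinates, x = r cos(θ), y = r sin(θ), z = z, and dV = r dr dθ dz.

The integrand becomes 23z, so

    ∭_E (23z) dV = ∫_{0}^{π} ∫_{0}^{7} ∫_{0}^{2} (23z) · r dz dr dθ.

Inner (z): 46r.
Middle (r from 0 to 7): 1127.
Outer (θ): 1127π.

Therefore the triple integral equals 1127π.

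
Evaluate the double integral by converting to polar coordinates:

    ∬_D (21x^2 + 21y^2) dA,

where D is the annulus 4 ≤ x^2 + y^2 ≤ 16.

The region D is 2 ≤ r ≤ 4, 0 ≤ θ ≤ 2π in polar coordinates, where x = r cos(θ), y = r sin(θ), and dA = r dr dθ.

Under the substitution, the integrand becomes 21r^2, so

    ∬_D (21x^2 + 21y^2) dA = ∫_{0}^{2π} ∫_{2}^{4} (21r^2) · r dr dθ.

Inner integral (in r): ∫_{2}^{4} (21r^2) · r dr = 1260.

Outer integral (in θ): ∫_{0}^{2π} (1260) dθ = 2520π.

Therefore ∬_D (21x^2 + 21y^2) dA = 2520π.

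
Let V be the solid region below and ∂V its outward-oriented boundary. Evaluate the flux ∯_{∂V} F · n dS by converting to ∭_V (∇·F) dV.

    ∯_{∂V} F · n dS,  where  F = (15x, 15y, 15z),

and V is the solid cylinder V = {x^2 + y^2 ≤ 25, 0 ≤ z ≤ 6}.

By the divergence theorem,

    ∯_{∂V} F · n dS = ∭_V (∇ · F) dV.

Compute the divergence:
    ∇ · F = ∂F_x/∂x + ∂F_y/∂y + ∂F_z/∂z = 15 + 15 + 15 = 45.

In cylindrical coordinates, x = r cos(θ), y = r sin(θ), z = z, dV = r dr dθ dz, with 0 ≤ r ≤ 5, 0 ≤ θ ≤ 2π, 0 ≤ z ≤ 6.

The integrand, after substitution and multiplying by the volume element, becomes (45) · r, so

    ∭_V (∇·F) dV = ∫_0^{2π} ∫_0^{5} ∫_0^{6} (45) · r dz dr dθ.

Inner (z from 0 to 6): 270r.
Middle (r from 0 to 5): 3375.
Outer (θ from 0 to 2π): 6750π.

Therefore ∯_{∂V} F · n dS = 6750π.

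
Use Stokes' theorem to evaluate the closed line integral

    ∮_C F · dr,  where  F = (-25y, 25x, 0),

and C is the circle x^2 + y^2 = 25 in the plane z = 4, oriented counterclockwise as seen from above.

Let S be the flat disk x^2 + y^2 ≤ 25 in the plane z = 4, with upward unit normal n̂ = ẑ. By Stokes' theorem,

    ∮_C F · dr = ∬_S (∇ × F) · n̂ dS = ∬_D (curl F)_z dA,

where D is the disk x^2 + y^2 ≤ 25.

Compute the curl of F = (-25y, 25x, 0):
    (∇ × F)_x = ∂F_z/∂y - ∂F_y/∂z = 0,
    (∇ × F)_y = ∂F_x/∂z - ∂F_z/∂x = 0,
    (∇ × F)_z = ∂F_y/∂x - ∂F_x/∂y = 50.

On z = 4, (curl F)_z = 50.

Convert to polar (x = r cos θ, y = r sin θ, dA = r dr dθ); the integrand becomes 50, so

    ∬_D (curl F)_z dA = ∫_0^{2π} ∫_0^{5} (50) · r dr dθ.

Inner (r from 0 to 5): 625.
Outer (θ from 0 to 2π): 1250π.

Therefore ∮_C F · dr = 1250π.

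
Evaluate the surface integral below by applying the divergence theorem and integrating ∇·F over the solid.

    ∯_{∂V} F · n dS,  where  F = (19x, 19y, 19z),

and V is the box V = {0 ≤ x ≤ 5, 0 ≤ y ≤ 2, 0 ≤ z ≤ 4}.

By the divergence theorem,

    ∯_{∂V} F · n dS = ∭_V (∇ · F) dV.

Compute the divergence:
    ∇ · F = ∂F_x/∂x + ∂F_y/∂y + ∂F_z/∂z = 19 + 19 + 19 = 57.

V is a rectangular box, so dV = dx dy dz with 0 ≤ x ≤ 5, 0 ≤ y ≤ 2, 0 ≤ z ≤ 4.

Integrate (57) over V as an iterated integral:

    ∭_V (∇·F) dV = ∫_0^{5} ∫_0^{2} ∫_0^{4} (57) dz dy dx.

Inner (z from 0 to 4): 228.
Middle (y from 0 to 2): 456.
Outer (x from 0 to 5): 2280.

Therefore ∯_{∂V} F · n dS = 2280.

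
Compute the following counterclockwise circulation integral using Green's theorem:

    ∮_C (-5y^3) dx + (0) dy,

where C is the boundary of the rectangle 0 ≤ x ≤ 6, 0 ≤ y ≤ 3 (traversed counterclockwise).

Green's theorem converts the closed line integral into a double integral over the enclosed region D:

    ∮_C P dx + Q dy = ∬_D (∂Q/∂x - ∂P/∂y) dA.

Here P = -5y^3, Q = 0, so

    ∂Q/∂x = 0,    ∂P/∂y = -15y^2,
    ∂Q/∂x - ∂P/∂y = 15y^2.

D is the region 0 ≤ x ≤ 6, 0 ≤ y ≤ 3. Evaluating the double integral:

    ∬_D (15y^2) dA = ∫_0^{6} ∫_0^{3} (15y^2) dy dx.

Inner (y from 0 to 3): 135.
Outer (x from 0 to 6): 810.

Therefore ∮_C P dx + Q dy = 810.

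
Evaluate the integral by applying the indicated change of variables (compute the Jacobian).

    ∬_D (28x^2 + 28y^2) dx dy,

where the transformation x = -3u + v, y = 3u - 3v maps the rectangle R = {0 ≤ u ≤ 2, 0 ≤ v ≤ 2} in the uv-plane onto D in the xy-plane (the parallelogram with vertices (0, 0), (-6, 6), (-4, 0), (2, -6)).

Compute the Jacobian determinant of (x, y) with respect to (u, v):

    ∂(x,y)/∂(u,v) = | -3  1 | = (-3)(-3) - (1)(3) = 6.
                   | 3  -3 |

Its absolute value is |J| = 6 (the area scaling factor).

Substituting x = -3u + v, y = 3u - 3v into the integrand,

    28x^2 + 28y^2 → 504u^2 - 672u v + 280v^2,

so the integral becomes

    ∬_R (504u^2 - 672u v + 280v^2) · |J| du dv = ∫_0^2 ∫_0^2 (3024u^2 - 4032u v + 1680v^2) dv du.

Inner (v): 6048u^2 - 8064u + 4480.
Outer (u): 8960.

Therefore ∬_D (28x^2 + 28y^2) dx dy = 8960.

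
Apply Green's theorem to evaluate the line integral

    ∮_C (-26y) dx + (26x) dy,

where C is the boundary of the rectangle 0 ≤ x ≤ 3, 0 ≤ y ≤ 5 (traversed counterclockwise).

Green's theorem converts the closed line integral into a double integral over the enclosed region D:

    ∮_C P dx + Q dy = ∬_D (∂Q/∂x - ∂P/∂y) dA.

Here P = -26y, Q = 26x, so

    ∂Q/∂x = 26,    ∂P/∂y = -26,
    ∂Q/∂x - ∂P/∂y = 52.

D is the region 0 ≤ x ≤ 3, 0 ≤ y ≤ 5. Evaluating the double integral:

    ∬_D (52) dA = ∫_0^{3} ∫_0^{5} (52) dy dx.

Inner (y from 0 to 5): 260.
Outer (x from 0 to 3): 780.

Therefore ∮_C P dx + Q dy = 780.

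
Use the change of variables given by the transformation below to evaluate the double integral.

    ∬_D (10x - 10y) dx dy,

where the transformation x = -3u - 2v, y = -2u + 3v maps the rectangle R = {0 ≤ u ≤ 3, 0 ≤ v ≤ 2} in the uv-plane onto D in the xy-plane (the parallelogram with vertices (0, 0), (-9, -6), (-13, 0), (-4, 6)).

Compute the Jacobian determinant of (x, y) with respect to (u, v):

    ∂(x,y)/∂(u,v) = | -3  -2 | = (-3)(3) - (-2)(-2) = -13.
                   | -2  3 |

Its absolute value is |J| = 13 (the area scaling factor).

Substituting x = -3u - 2v, y = -2u + 3v into the integrand,

    10x - 10y → -10u - 50v,

so the integral becomes

    ∬_R (-10u - 50v) · |J| du dv = ∫_0^3 ∫_0^2 (-130u - 650v) dv du.

Inner (v): -260u - 1300.
Outer (u): -5070.

Therefore ∬_D (10x - 10y) dx dy = -5070.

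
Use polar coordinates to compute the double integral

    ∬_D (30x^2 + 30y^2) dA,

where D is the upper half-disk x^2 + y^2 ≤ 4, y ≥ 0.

The region D is 0 ≤ r ≤ 2, 0 ≤ θ ≤ π in polar coordinates, where x = r cos(θ), y = r sin(θ), and dA = r dr dθ.

Under the substitution, the integrand becomes 30r^2, so

    ∬_D (30x^2 + 30y^2) dA = ∫_{0}^{π} ∫_{0}^{2} (30r^2) · r dr dθ.

Inner integral (in r): ∫_{0}^{2} (30r^2) · r dr = 120.

Outer integral (in θ): ∫_{0}^{π} (120) dθ = 120π.

Therefore ∬_D (30x^2 + 30y^2) dA = 120π.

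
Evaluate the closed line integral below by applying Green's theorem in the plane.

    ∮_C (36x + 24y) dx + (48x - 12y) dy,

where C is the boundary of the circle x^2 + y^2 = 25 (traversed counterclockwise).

Green's theorem converts the closed line integral into a double integral over the enclosed region D:

    ∮_C P dx + Q dy = ∬_D (∂Q/∂x - ∂P/∂y) dA.

Here P = 36x + 24y, Q = 48x - 12y, so

    ∂Q/∂x = 48,    ∂P/∂y = 24,
    ∂Q/∂x - ∂P/∂y = 24.

D is the region x^2 + y^2 ≤ 25. Evaluating the double integral:

In polar coordinates (x = r cos θ, y = r sin θ, dA = r dr dθ) the integrand becomes 24, so

    ∬_D (24) dA = ∫_0^{2π} ∫_0^{5} (24) · r dr dθ.

Inner (r from 0 to 5): 300.
Outer (θ from 0 to 2π): 600π.

Therefore ∮_C P dx + Q dy = 600π.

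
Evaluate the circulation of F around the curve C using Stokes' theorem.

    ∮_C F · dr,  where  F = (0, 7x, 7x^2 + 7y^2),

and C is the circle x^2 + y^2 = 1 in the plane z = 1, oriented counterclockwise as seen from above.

Let S be the flat disk x^2 + y^2 ≤ 1 in the plane z = 1, with upward unit normal n̂ = ẑ. By Stokes' theorem,

    ∮_C F · dr = ∬_S (∇ × F) · n̂ dS = ∬_D (curl F)_z dA,

where D is the disk x^2 + y^2 ≤ 1.

Compute the curl of F = (0, 7x, 7x^2 + 7y^2):
    (∇ × F)_x = ∂F_z/∂y - ∂F_y/∂z = 14y,
    (∇ × F)_y = ∂F_x/∂z - ∂F_z/∂x = -14x,
    (∇ × F)_z = ∂F_y/∂x - ∂F_x/∂y = 7.

On z = 1, (curl F)_z = 7.

Convert to polar (x = r cos θ, y = r sin θ, dA = r dr dθ); the integrand becomes 7, so

    ∬_D (curl F)_z dA = ∫_0^{2π} ∫_0^{1} (7) · r dr dθ.

Inner (r from 0 to 1): 7/2.
Outer (θ from 0 to 2π): 7π.

Therefore ∮_C F · dr = 7π.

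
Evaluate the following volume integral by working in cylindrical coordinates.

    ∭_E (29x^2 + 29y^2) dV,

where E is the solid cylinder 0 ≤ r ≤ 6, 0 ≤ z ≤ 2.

In cylindrical coordinates, x = r cos(θ), y = r sin(θ), z = z, and dV = r dr dθ dz.

The integrand becomes 29r^2, so

    ∭_E (29x^2 + 29y^2) dV = ∫_{0}^{2π} ∫_{0}^{6} ∫_{0}^{2} (29r^2) · r dz dr dθ.

Inner (z): 58r^3.
Middle (r from 0 to 6): 18792.
Outer (θ): 37584π.

Therefore the triple integral equals 37584π.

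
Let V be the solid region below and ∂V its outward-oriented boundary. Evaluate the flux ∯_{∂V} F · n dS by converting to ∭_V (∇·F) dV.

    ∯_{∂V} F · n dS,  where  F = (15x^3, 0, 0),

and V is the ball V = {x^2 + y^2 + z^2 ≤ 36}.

By the divergence theorem,

    ∯_{∂V} F · n dS = ∭_V (∇ · F) dV.

Compute the divergence:
    ∇ · F = ∂F_x/∂x + ∂F_y/∂y + ∂F_z/∂z = 45x^2 + 0 + 0 = 45x^2.

In spherical coordinates, x = ρ sin(φ) cos(θ), y = ρ sin(φ) sin(θ), z = ρ cos(φ), dV = ρ^2 sin(φ) dρ dφ dθ, with 0 ≤ ρ ≤ 6, 0 ≤ φ ≤ π, 0 ≤ θ ≤ 2π.

The integrand, after substitution and multiplying by the volume element, becomes (45ρ^2sin(φ)^2cos(θ)^2) · ρ^2 sin(φ), so

    ∭_V (∇·F) dV = ∫_0^{2π} ∫_0^{π} ∫_0^{6} (45ρ^2sin(φ)^2cos(θ)^2) · ρ^2 sin(φ) dρ dφ dθ.

Inner (ρ from 0 to 6): 69984sin(φ)^3cos(θ)^2.
Middle (φ from 0 to π): 93312cos(θ)^2.
Outer (θ from 0 to 2π): 93312π.

Therefore ∯_{∂V} F · n dS = 93312π.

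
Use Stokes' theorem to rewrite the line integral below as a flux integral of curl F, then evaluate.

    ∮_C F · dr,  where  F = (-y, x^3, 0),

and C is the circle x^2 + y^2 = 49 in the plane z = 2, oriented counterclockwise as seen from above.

Let S be the flat disk x^2 + y^2 ≤ 49 in the plane z = 2, with upward unit normal n̂ = ẑ. By Stokes' theorem,

    ∮_C F · dr = ∬_S (∇ × F) · n̂ dS = ∬_D (curl F)_z dA,

where D is the disk x^2 + y^2 ≤ 49.

Compute the curl of F = (-y, x^3, 0):
    (∇ × F)_x = ∂F_z/∂y - ∂F_y/∂z = 0,
    (∇ × F)_y = ∂F_x/∂z - ∂F_z/∂x = 0,
    (∇ × F)_z = ∂F_y/∂x - ∂F_x/∂y = 3x^2 + 1.

On z = 2, (curl F)_z = 3x^2 + 1.

Convert to polar (x = r cos θ, y = r sin θ, dA = r dr dθ); the integrand becomes 3r^2cos(θ)^2 + 1, so

    ∬_D (curl F)_z dA = ∫_0^{2π} ∫_0^{7} (3r^2cos(θ)^2 + 1) · r dr dθ.

Inner (r from 0 to 7): 7203cos(θ)^2/4 + 49/2.
Outer (θ from 0 to 2π): 7399π/4.

Therefore ∮_C F · dr = 7399π/4.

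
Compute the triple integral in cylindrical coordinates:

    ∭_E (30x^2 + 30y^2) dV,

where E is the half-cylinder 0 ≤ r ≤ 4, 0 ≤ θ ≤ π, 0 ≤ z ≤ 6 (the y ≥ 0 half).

In cylindrical coordinates, x = r cos(θ), y = r sin(θ), z = z, and dV = r dr dθ dz.

The integrand becomes 30r^2, so

    ∭_E (30x^2 + 30y^2) dV = ∫_{0}^{π} ∫_{0}^{4} ∫_{0}^{6} (30r^2) · r dz dr dθ.

Inner (z): 180r^3.
Middle (r from 0 to 4): 11520.
Outer (θ): 11520π.

Therefore the triple integral equals 11520π.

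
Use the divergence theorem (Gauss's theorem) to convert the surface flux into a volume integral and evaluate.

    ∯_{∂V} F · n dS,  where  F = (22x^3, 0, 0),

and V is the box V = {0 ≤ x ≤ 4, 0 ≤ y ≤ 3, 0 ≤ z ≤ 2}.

By the divergence theorem,

    ∯_{∂V} F · n dS = ∭_V (∇ · F) dV.

Compute the divergence:
    ∇ · F = ∂F_x/∂x + ∂F_y/∂y + ∂F_z/∂z = 66x^2 + 0 + 0 = 66x^2.

V is a rectangular box, so dV = dx dy dz with 0 ≤ x ≤ 4, 0 ≤ y ≤ 3, 0 ≤ z ≤ 2.

Integrate (66x^2) over V as an iterated integral:

    ∭_V (∇·F) dV = ∫_0^{4} ∫_0^{3} ∫_0^{2} (66x^2) dz dy dx.

Inner (z from 0 to 2): 132x^2.
Middle (y from 0 to 3): 396x^2.
Outer (x from 0 to 4): 8448.

Therefore ∯_{∂V} F · n dS = 8448.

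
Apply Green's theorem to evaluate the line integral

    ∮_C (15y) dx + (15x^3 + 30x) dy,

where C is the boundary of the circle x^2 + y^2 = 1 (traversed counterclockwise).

Green's theorem converts the closed line integral into a double integral over the enclosed region D:

    ∮_C P dx + Q dy = ∬_D (∂Q/∂x - ∂P/∂y) dA.

Here P = 15y, Q = 15x^3 + 30x, so

    ∂Q/∂x = 45x^2 + 30,    ∂P/∂y = 15,
    ∂Q/∂x - ∂P/∂y = 45x^2 + 15.

D is the region x^2 + y^2 ≤ 1. Evaluating the double integral:

In polar coordinates (x = r cos θ, y = r sin θ, dA = r dr dθ) the integrand becomes 45r^2cos(θ)^2 + 15, so

    ∬_D (45x^2 + 15) dA = ∫_0^{2π} ∫_0^{1} (45r^2cos(θ)^2 + 15) · r dr dθ.

Inner (r from 0 to 1): 45cos(θ)^2/4 + 15/2.
Outer (θ from 0 to 2π): 105π/4.

Therefore ∮_C P dx + Q dy = 105π/4.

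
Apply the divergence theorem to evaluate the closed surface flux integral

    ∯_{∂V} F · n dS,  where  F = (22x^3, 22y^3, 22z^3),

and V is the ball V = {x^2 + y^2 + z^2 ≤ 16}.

By the divergence theorem,

    ∯_{∂V} F · n dS = ∭_V (∇ · F) dV.

Compute the divergence:
    ∇ · F = ∂F_x/∂x + ∂F_y/∂y + ∂F_z/∂z = 66x^2 + 66y^2 + 66z^2.

In spherical coordinates, x = ρ sin(φ) cos(θ), y = ρ sin(φ) sin(θ), z = ρ cos(φ), dV = ρ^2 sin(φ) dρ dφ dθ, with 0 ≤ ρ ≤ 4, 0 ≤ φ ≤ π, 0 ≤ θ ≤ 2π.

The integrand, after substitution and multiplying by the volume element, becomes (66ρ^2) · ρ^2 sin(φ), so

    ∭_V (∇·F) dV = ∫_0^{2π} ∫_0^{π} ∫_0^{4} (66ρ^2) · ρ^2 sin(φ) dρ dφ dθ.

Inner (ρ from 0 to 4): 67584sin(φ)/5.
Middle (φ from 0 to π): 135168/5.
Outer (θ from 0 to 2π): 270336π/5.

Therefore ∯_{∂V} F · n dS = 270336π/5.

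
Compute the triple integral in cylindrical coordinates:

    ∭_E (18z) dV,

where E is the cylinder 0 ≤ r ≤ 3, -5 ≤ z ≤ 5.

In cylindrical coordinates, x = r cos(θ), y = r sin(θ), z = z, and dV = r dr dθ dz.

The integrand becomes 18z, so

    ∭_E (18z) dV = ∫_{0}^{2π} ∫_{0}^{3} ∫_{-5}^{5} (18z) · r dz dr dθ.

Inner (z): 0.
Middle (r from 0 to 3): 0.
Outer (θ): 0.

Therefore the triple integral equals 0.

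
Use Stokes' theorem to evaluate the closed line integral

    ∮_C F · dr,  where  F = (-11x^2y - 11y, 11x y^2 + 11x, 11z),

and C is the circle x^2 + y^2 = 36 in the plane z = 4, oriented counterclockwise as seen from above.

Let S be the flat disk x^2 + y^2 ≤ 36 in the plane z = 4, with upward unit normal n̂ = ẑ. By Stokes' theorem,

    ∮_C F · dr = ∬_S (∇ × F) · n̂ dS = ∬_D (curl F)_z dA,

where D is the disk x^2 + y^2 ≤ 36.

Compute the curl of F = (-11x^2y - 11y, 11x y^2 + 11x, 11z):
    (∇ × F)_x = ∂F_z/∂y - ∂F_y/∂z = 0,
    (∇ × F)_y = ∂F_x/∂z - ∂F_z/∂x = 0,
    (∇ × F)_z = ∂F_y/∂x - ∂F_x/∂y = 11x^2 + 11y^2 + 22.

On z = 4, (curl F)_z = 11x^2 + 11y^2 + 22.

Convert to polar (x = r cos θ, y = r sin θ, dA = r dr dθ); the integrand becomes 11r^2 + 22, so

    ∬_D (curl F)_z dA = ∫_0^{2π} ∫_0^{6} (11r^2 + 22) · r dr dθ.

Inner (r from 0 to 6): 3960.
Outer (θ from 0 to 2π): 7920π.

Therefore ∮_C F · dr = 7920π.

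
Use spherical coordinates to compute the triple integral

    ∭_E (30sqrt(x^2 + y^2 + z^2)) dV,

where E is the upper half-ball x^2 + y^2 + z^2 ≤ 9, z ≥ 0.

In spherical coordinates, x = ρ sin(φ) cos(θ), y = ρ sin(φ) sin(θ), z = ρ cos(φ), and dV = ρ^2 sin(φ) dρ dφ dθ.

The integrand becomes 30ρ, so

    ∭_E (30sqrt(x^2 + y^2 + z^2)) dV = ∫_{0}^{2π} ∫_{0}^{π/2} ∫_{0}^{3} (30ρ) · ρ^2 sin(φ) dρ dφ dθ.

Inner (ρ): 1215sin(φ)/2.
Middle (φ): 1215/2.
Outer (θ): 1215π.

Therefore the triple integral equals 1215π.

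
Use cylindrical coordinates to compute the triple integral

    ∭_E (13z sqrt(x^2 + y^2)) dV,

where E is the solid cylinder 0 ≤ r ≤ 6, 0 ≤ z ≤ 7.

In cylindrical coordinates, x = r cos(θ), y = r sin(θ), z = z, and dV = r dr dθ dz.

The integrand becomes 13r z, so

    ∭_E (13z sqrt(x^2 + y^2)) dV = ∫_{0}^{2π} ∫_{0}^{6} ∫_{0}^{7} (13r z) · r dz dr dθ.

Inner (z): 637r^2/2.
Middle (r from 0 to 6): 22932.
Outer (θ): 45864π.

Therefore the triple integral equals 45864π.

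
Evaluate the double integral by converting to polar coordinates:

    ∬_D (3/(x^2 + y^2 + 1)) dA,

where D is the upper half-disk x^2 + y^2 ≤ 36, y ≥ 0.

The region D is 0 ≤ r ≤ 6, 0 ≤ θ ≤ π in polar coordinates, where x = r cos(θ), y = r sin(θ), and dA = r dr dθ.

Under the substitution, the integrand becomes 3/(r^2 + 1), so

    ∬_D (3/(x^2 + y^2 + 1)) dA = ∫_{0}^{π} ∫_{0}^{6} (3/(r^2 + 1)) · r dr dθ.

Inner integral (in r): ∫_{0}^{6} (3/(r^2 + 1)) · r dr = 3log(37)/2.

Outer integral (in θ): ∫_{0}^{π} (3log(37)/2) dθ = 3π log(37)/2.

Therefore ∬_D (3/(x^2 + y^2 + 1)) dA = 3π log(37)/2.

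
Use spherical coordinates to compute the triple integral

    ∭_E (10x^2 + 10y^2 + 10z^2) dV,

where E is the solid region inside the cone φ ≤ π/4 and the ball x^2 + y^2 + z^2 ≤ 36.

In spherical coordinates, x = ρ sin(φ) cos(θ), y = ρ sin(φ) sin(θ), z = ρ cos(φ), and dV = ρ^2 sin(φ) dρ dφ dθ.

The integrand becomes 10ρ^2, so

    ∭_E (10x^2 + 10y^2 + 10z^2) dV = ∫_{0}^{2π} ∫_{0}^{π/4} ∫_{0}^{6} (10ρ^2) · ρ^2 sin(φ) dρ dφ dθ.

Inner (ρ): 15552sin(φ).
Middle (φ): 15552 - 7776sqrt(2).
Outer (θ): 15552π (2 - sqrt(2)).

Therefore the triple integral equals 15552π (2 - sqrt(2)).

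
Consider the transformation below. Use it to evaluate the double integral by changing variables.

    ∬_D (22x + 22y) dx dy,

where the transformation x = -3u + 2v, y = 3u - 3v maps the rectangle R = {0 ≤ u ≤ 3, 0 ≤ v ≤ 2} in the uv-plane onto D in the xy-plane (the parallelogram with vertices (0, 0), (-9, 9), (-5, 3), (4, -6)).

Compute the Jacobian determinant of (x, y) with respect to (u, v):

    ∂(x,y)/∂(u,v) = | -3  2 | = (-3)(-3) - (2)(3) = 3.
                   | 3  -3 |

Its absolute value is |J| = 3 (the area scaling factor).

Substituting x = -3u + 2v, y = 3u - 3v into the integrand,

    22x + 22y → -22v,

so the integral becomes

    ∬_R (-22v) · |J| du dv = ∫_0^3 ∫_0^2 (-66v) dv du.

Inner (v): -132.
Outer (u): -396.

Therefore ∬_D (22x + 22y) dx dy = -396.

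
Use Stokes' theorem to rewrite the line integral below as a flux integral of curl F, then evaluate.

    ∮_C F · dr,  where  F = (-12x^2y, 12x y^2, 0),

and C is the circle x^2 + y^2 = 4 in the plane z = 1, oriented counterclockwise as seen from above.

Let S be the flat disk x^2 + y^2 ≤ 4 in the plane z = 1, with upward unit normal n̂ = ẑ. By Stokes' theorem,

    ∮_C F · dr = ∬_S (∇ × F) · n̂ dS = ∬_D (curl F)_z dA,

where D is the disk x^2 + y^2 ≤ 4.

Compute the curl of F = (-12x^2y, 12x y^2, 0):
    (∇ × F)_x = ∂F_z/∂y - ∂F_y/∂z = 0,
    (∇ × F)_y = ∂F_x/∂z - ∂F_z/∂x = 0,
    (∇ × F)_z = ∂F_y/∂x - ∂F_x/∂y = 12x^2 + 12y^2.

On z = 1, (curl F)_z = 12x^2 + 12y^2.

Convert to polar (x = r cos θ, y = r sin θ, dA = r dr dθ); the integrand becomes 12r^2, so

    ∬_D (curl F)_z dA = ∫_0^{2π} ∫_0^{2} (12r^2) · r dr dθ.

Inner (r from 0 to 2): 48.
Outer (θ from 0 to 2π): 96π.

Therefore ∮_C F · dr = 96π.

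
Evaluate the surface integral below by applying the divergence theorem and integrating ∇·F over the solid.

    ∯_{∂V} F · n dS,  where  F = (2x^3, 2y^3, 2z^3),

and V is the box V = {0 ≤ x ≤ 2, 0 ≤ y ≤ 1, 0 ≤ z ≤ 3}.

By the divergence theorem,

    ∯_{∂V} F · n dS = ∭_V (∇ · F) dV.

Compute the divergence:
    ∇ · F = ∂F_x/∂x + ∂F_y/∂y + ∂F_z/∂z = 6x^2 + 6y^2 + 6z^2.

V is a rectangular box, so dV = dx dy dz with 0 ≤ x ≤ 2, 0 ≤ y ≤ 1, 0 ≤ z ≤ 3.

Integrate (6x^2 + 6y^2 + 6z^2) over V as an iterated integral:

    ∭_V (∇·F) dV = ∫_0^{2} ∫_0^{1} ∫_0^{3} (6x^2 + 6y^2 + 6z^2) dz dy dx.

Inner (z from 0 to 3): 18x^2 + 18y^2 + 54.
Middle (y from 0 to 1): 18x^2 + 60.
Outer (x from 0 to 2): 168.

Therefore ∯_{∂V} F · n dS = 168.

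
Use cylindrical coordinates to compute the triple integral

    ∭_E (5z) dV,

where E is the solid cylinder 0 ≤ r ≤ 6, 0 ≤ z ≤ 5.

In cylindrical coordinates, x = r cos(θ), y = r sin(θ), z = z, and dV = r dr dθ dz.

The integrand becomes 5z, so

    ∭_E (5z) dV = ∫_{0}^{2π} ∫_{0}^{6} ∫_{0}^{5} (5z) · r dz dr dθ.

Inner (z): 125r/2.
Middle (r from 0 to 6): 1125.
Outer (θ): 2250π.

Therefore the triple integral equals 2250π.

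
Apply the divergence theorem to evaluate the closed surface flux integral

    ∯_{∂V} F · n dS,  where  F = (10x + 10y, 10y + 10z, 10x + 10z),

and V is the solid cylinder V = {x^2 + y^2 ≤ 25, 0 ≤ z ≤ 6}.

By the divergence theorem,

    ∯_{∂V} F · n dS = ∭_V (∇ · F) dV.

Compute the divergence:
    ∇ · F = ∂F_x/∂x + ∂F_y/∂y + ∂F_z/∂z = 10 + 10 + 10 = 30.

In cylindrical coordinates, x = r cos(θ), y = r sin(θ), z = z, dV = r dr dθ dz, with 0 ≤ r ≤ 5, 0 ≤ θ ≤ 2π, 0 ≤ z ≤ 6.

The integrand, after substitution and multiplying by the volume element, becomes (30) · r, so

    ∭_V (∇·F) dV = ∫_0^{2π} ∫_0^{5} ∫_0^{6} (30) · r dz dr dθ.

Inner (z from 0 to 6): 180r.
Middle (r from 0 to 5): 2250.
Outer (θ from 0 to 2π): 4500π.

Therefore ∯_{∂V} F · n dS = 4500π.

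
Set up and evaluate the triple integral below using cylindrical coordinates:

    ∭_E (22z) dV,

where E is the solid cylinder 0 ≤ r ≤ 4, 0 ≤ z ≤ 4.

In cylindrical coordinates, x = r cos(θ), y = r sin(θ), z = z, and dV = r dr dθ dz.

The integrand becomes 22z, so

    ∭_E (22z) dV = ∫_{0}^{2π} ∫_{0}^{4} ∫_{0}^{4} (22z) · r dz dr dθ.

Inner (z): 176r.
Middle (r from 0 to 4): 1408.
Outer (θ): 2816π.

Therefore the triple integral equals 2816π.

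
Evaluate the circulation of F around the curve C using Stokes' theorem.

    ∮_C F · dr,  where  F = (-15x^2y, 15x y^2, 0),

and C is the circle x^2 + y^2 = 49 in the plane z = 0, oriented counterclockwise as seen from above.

Let S be the flat disk x^2 + y^2 ≤ 49 in the plane z = 0, with upward unit normal n̂ = ẑ. By Stokes' theorem,

    ∮_C F · dr = ∬_S (∇ × F) · n̂ dS = ∬_D (curl F)_z dA,

where D is the disk x^2 + y^2 ≤ 49.

Compute the curl of F = (-15x^2y, 15x y^2, 0):
    (∇ × F)_x = ∂F_z/∂y - ∂F_y/∂z = 0,
    (∇ × F)_y = ∂F_x/∂z - ∂F_z/∂x = 0,
    (∇ × F)_z = ∂F_y/∂x - ∂F_x/∂y = 15x^2 + 15y^2.

On z = 0, (curl F)_z = 15x^2 + 15y^2.

Convert to polar (x = r cos θ, y = r sin θ, dA = r dr dθ); the integrand becomes 15r^2, so

    ∬_D (curl F)_z dA = ∫_0^{2π} ∫_0^{7} (15r^2) · r dr dθ.

Inner (r from 0 to 7): 36015/4.
Outer (θ from 0 to 2π): 36015π/2.

Therefore ∮_C F · dr = 36015π/2.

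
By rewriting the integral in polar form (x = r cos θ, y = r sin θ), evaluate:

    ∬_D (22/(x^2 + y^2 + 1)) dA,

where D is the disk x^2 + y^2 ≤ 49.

The region D is 0 ≤ r ≤ 7, 0 ≤ θ ≤ 2π in polar coordinates, where x = r cos(θ), y = r sin(θ), and dA = r dr dθ.

Under the substitution, the integrand becomes 22/(r^2 + 1), so

    ∬_D (22/(x^2 + y^2 + 1)) dA = ∫_{0}^{2π} ∫_{0}^{7} (22/(r^2 + 1)) · r dr dθ.

Inner integral (in r): ∫_{0}^{7} (22/(r^2 + 1)) · r dr = log(4882812500000000000).

Outer integral (in θ): ∫_{0}^{2π} (log(4882812500000000000)) dθ = 22π log(50).

Therefore ∬_D (22/(x^2 + y^2 + 1)) dA = 22π log(50).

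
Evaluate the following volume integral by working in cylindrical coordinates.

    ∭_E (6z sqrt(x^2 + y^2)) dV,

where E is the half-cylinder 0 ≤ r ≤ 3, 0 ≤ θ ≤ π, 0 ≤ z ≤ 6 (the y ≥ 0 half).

In cylindrical coordinates, x = r cos(θ), y = r sin(θ), z = z, and dV = r dr dθ dz.

The integrand becomes 6r z, so

    ∭_E (6z sqrt(x^2 + y^2)) dV = ∫_{0}^{π} ∫_{0}^{3} ∫_{0}^{6} (6r z) · r dz dr dθ.

Inner (z): 108r^2.
Middle (r from 0 to 3): 972.
Outer (θ): 972π.

Therefore the triple integral equals 972π.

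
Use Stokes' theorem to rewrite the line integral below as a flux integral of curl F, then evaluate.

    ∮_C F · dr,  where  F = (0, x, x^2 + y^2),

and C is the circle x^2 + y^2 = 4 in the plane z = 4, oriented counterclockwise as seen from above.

Let S be the flat disk x^2 + y^2 ≤ 4 in the plane z = 4, with upward unit normal n̂ = ẑ. By Stokes' theorem,

    ∮_C F · dr = ∬_S (∇ × F) · n̂ dS = ∬_D (curl F)_z dA,

where D is the disk x^2 + y^2 ≤ 4.

Compute the curl of F = (0, x, x^2 + y^2):
    (∇ × F)_x = ∂F_z/∂y - ∂F_y/∂z = 2y,
    (∇ × F)_y = ∂F_x/∂z - ∂F_z/∂x = -2x,
    (∇ × F)_z = ∂F_y/∂x - ∂F_x/∂y = 1.

On z = 4, (curl F)_z = 1.

Convert to polar (x = r cos θ, y = r sin θ, dA = r dr dθ); the integrand becomes 1, so

    ∬_D (curl F)_z dA = ∫_0^{2π} ∫_0^{2} (1) · r dr dθ.

Inner (r from 0 to 2): 2.
Outer (θ from 0 to 2π): 4π.

Therefore ∮_C F · dr = 4π.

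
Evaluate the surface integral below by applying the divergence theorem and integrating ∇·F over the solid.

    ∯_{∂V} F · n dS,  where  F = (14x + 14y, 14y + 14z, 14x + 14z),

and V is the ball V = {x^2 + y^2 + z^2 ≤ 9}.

By the divergence theorem,

    ∯_{∂V} F · n dS = ∭_V (∇ · F) dV.

Compute the divergence:
    ∇ · F = ∂F_x/∂x + ∂F_y/∂y + ∂F_z/∂z = 14 + 14 + 14 = 42.

In spherical coordinates, x = ρ sin(φ) cos(θ), y = ρ sin(φ) sin(θ), z = ρ cos(φ), dV = ρ^2 sin(φ) dρ dφ dθ, with 0 ≤ ρ ≤ 3, 0 ≤ φ ≤ π, 0 ≤ θ ≤ 2π.

The integrand, after substitution and multiplying by the volume element, becomes (42) · ρ^2 sin(φ), so

    ∭_V (∇·F) dV = ∫_0^{2π} ∫_0^{π} ∫_0^{3} (42) · ρ^2 sin(φ) dρ dφ dθ.

Inner (ρ from 0 to 3): 378sin(φ).
Middle (φ from 0 to π): 756.
Outer (θ from 0 to 2π): 1512π.

Therefore ∯_{∂V} F · n dS = 1512π.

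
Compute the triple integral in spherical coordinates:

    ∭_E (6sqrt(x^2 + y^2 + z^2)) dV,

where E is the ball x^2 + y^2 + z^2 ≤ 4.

In spherical coordinates, x = ρ sin(φ) cos(θ), y = ρ sin(φ) sin(θ), z = ρ cos(φ), and dV = ρ^2 sin(φ) dρ dφ dθ.

The integrand becomes 6ρ, so

    ∭_E (6sqrt(x^2 + y^2 + z^2)) dV = ∫_{0}^{2π} ∫_{0}^{π} ∫_{0}^{2} (6ρ) · ρ^2 sin(φ) dρ dφ dθ.

Inner (ρ): 24sin(φ).
Middle (φ): 48.
Outer (θ): 96π.

Therefore the triple integral equals 96π.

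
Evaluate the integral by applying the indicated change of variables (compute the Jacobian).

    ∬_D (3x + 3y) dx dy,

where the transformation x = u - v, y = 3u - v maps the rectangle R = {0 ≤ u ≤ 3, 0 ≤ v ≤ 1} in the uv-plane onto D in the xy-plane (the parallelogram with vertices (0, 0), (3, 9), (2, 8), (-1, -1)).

Compute the Jacobian determinant of (x, y) with respect to (u, v):

    ∂(x,y)/∂(u,v) = | 1  -1 | = (1)(-1) - (-1)(3) = 2.
                   | 3  -1 |

Its absolute value is |J| = 2 (the area scaling factor).

Substituting x = u - v, y = 3u - v into the integrand,

    3x + 3y → 12u - 6v,

so the integral becomes

    ∬_R (12u - 6v) · |J| du dv = ∫_0^3 ∫_0^1 (24u - 12v) dv du.

Inner (v): 24u - 6.
Outer (u): 90.

Therefore ∬_D (3x + 3y) dx dy = 90.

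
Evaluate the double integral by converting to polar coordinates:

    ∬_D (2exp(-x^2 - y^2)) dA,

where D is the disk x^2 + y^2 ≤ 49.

The region D is 0 ≤ r ≤ 7, 0 ≤ θ ≤ 2π in polar coordinates, where x = r cos(θ), y = r sin(θ), and dA = r dr dθ.

Under the substitution, the integrand becomes 2exp(-r^2), so

    ∬_D (2exp(-x^2 - y^2)) dA = ∫_{0}^{2π} ∫_{0}^{7} (2exp(-r^2)) · r dr dθ.

Inner integral (in r): ∫_{0}^{7} (2exp(-r^2)) · r dr = 1 - exp(-49).

Outer integral (in θ): ∫_{0}^{2π} (1 - exp(-49)) dθ = -2π exp(-49) + 2π.

Therefore ∬_D (2exp(-x^2 - y^2)) dA = -2π exp(-49) + 2π.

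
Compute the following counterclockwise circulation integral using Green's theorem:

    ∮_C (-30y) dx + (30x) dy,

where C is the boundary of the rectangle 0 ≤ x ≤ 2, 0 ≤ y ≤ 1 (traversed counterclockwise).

Green's theorem converts the closed line integral into a double integral over the enclosed region D:

    ∮_C P dx + Q dy = ∬_D (∂Q/∂x - ∂P/∂y) dA.

Here P = -30y, Q = 30x, so

    ∂Q/∂x = 30,    ∂P/∂y = -30,
    ∂Q/∂x - ∂P/∂y = 60.

D is the region 0 ≤ x ≤ 2, 0 ≤ y ≤ 1. Evaluating the double integral:

    ∬_D (60) dA = ∫_0^{2} ∫_0^{1} (60) dy dx.

Inner (y from 0 to 1): 60.
Outer (x from 0 to 2): 120.

Therefore ∮_C P dx + Q dy = 120.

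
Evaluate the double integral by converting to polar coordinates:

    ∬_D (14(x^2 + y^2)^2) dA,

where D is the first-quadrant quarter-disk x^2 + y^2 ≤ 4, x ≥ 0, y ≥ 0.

The region D is 0 ≤ r ≤ 2, 0 ≤ θ ≤ π/2 in polar coordinates, where x = r cos(θ), y = r sin(θ), and dA = r dr dθ.

Under the substitution, the integrand becomes 14r^4, so

    ∬_D (14(x^2 + y^2)^2) dA = ∫_{0}^{π/2} ∫_{0}^{2} (14r^4) · r dr dθ.

Inner integral (in r): ∫_{0}^{2} (14r^4) · r dr = 448/3.

Outer integral (in θ): ∫_{0}^{π/2} (448/3) dθ = 224π/3.

Therefore ∬_D (14(x^2 + y^2)^2) dA = 224π/3.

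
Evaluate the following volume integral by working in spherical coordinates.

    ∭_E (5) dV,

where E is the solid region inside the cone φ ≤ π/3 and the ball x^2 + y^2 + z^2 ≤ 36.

In spherical coordinates, x = ρ sin(φ) cos(θ), y = ρ sin(φ) sin(θ), z = ρ cos(φ), and dV = ρ^2 sin(φ) dρ dφ dθ.

The integrand becomes 5, so

    ∭_E (5) dV = ∫_{0}^{2π} ∫_{0}^{π/3} ∫_{0}^{6} (5) · ρ^2 sin(φ) dρ dφ dθ.

Inner (ρ): 360sin(φ).
Middle (φ): 180.
Outer (θ): 360π.

Therefore the triple integral equals 360π.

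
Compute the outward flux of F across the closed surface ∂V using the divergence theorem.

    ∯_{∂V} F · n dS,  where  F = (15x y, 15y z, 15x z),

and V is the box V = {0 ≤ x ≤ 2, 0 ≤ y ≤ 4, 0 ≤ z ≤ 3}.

By the divergence theorem,

    ∯_{∂V} F · n dS = ∭_V (∇ · F) dV.

Compute the divergence:
    ∇ · F = ∂F_x/∂x + ∂F_y/∂y + ∂F_z/∂z = 15y + 15z + 15x = 15x + 15y + 15z.

V is a rectangular box, so dV = dx dy dz with 0 ≤ x ≤ 2, 0 ≤ y ≤ 4, 0 ≤ z ≤ 3.

Integrate (15x + 15y + 15z) over V as an iterated integral:

    ∭_V (∇·F) dV = ∫_0^{2} ∫_0^{4} ∫_0^{3} (15x + 15y + 15z) dz dy dx.

Inner (z from 0 to 3): 45x + 45y + 135/2.
Middle (y from 0 to 4): 180x + 630.
Outer (x from 0 to 2): 1620.

Therefore ∯_{∂V} F · n dS = 1620.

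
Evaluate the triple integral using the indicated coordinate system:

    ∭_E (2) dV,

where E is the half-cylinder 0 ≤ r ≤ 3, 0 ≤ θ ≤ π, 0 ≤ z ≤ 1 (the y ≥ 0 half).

In cylindrical coordinates, x = r cos(θ), y = r sin(θ), z = z, and dV = r dr dθ dz.

The integrand becomes 2, so

    ∭_E (2) dV = ∫_{0}^{π} ∫_{0}^{3} ∫_{0}^{1} (2) · r dz dr dθ.

Inner (z): 2r.
Middle (r from 0 to 3): 9.
Outer (θ): 9π.

Therefore the triple integral equals 9π.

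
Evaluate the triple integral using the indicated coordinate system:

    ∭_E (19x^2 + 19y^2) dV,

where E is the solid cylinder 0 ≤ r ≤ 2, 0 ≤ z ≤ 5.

In cylindrical coordinates, x = r cos(θ), y = r sin(θ), z = z, and dV = r dr dθ dz.

The integrand becomes 19r^2, so

    ∭_E (19x^2 + 19y^2) dV = ∫_{0}^{2π} ∫_{0}^{2} ∫_{0}^{5} (19r^2) · r dz dr dθ.

Inner (z): 95r^3.
Middle (r from 0 to 2): 380.
Outer (θ): 760π.

Therefore the triple integral equals 760π.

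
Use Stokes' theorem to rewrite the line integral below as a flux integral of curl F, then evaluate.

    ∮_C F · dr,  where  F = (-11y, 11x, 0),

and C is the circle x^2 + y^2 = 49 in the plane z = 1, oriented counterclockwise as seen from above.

Let S be the flat disk x^2 + y^2 ≤ 49 in the plane z = 1, with upward unit normal n̂ = ẑ. By Stokes' theorem,

    ∮_C F · dr = ∬_S (∇ × F) · n̂ dS = ∬_D (curl F)_z dA,

where D is the disk x^2 + y^2 ≤ 49.

Compute the curl of F = (-11y, 11x, 0):
    (∇ × F)_x = ∂F_z/∂y - ∂F_y/∂z = 0,
    (∇ × F)_y = ∂F_x/∂z - ∂F_z/∂x = 0,
    (∇ × F)_z = ∂F_y/∂x - ∂F_x/∂y = 22.

On z = 1, (curl F)_z = 22.

Convert to polar (x = r cos θ, y = r sin θ, dA = r dr dθ); the integrand becomes 22, so

    ∬_D (curl F)_z dA = ∫_0^{2π} ∫_0^{7} (22) · r dr dθ.

Inner (r from 0 to 7): 539.
Outer (θ from 0 to 2π): 1078π.

Therefore ∮_C F · dr = 1078π.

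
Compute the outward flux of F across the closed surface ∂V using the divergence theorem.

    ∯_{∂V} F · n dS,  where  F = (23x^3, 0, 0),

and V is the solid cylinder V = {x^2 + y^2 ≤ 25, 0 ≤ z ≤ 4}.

By the divergence theorem,

    ∯_{∂V} F · n dS = ∭_V (∇ · F) dV.

Compute the divergence:
    ∇ · F = ∂F_x/∂x + ∂F_y/∂y + ∂F_z/∂z = 69x^2 + 0 + 0 = 69x^2.

In cylindrical coordinates, x = r cos(θ), y = r sin(θ), z = z, dV = r dr dθ dz, with 0 ≤ r ≤ 5, 0 ≤ θ ≤ 2π, 0 ≤ z ≤ 4.

The integrand, after substitution and multiplying by the volume element, becomes (69r^2cos(θ)^2) · r, so

    ∭_V (∇·F) dV = ∫_0^{2π} ∫_0^{5} ∫_0^{4} (69r^2cos(θ)^2) · r dz dr dθ.

Inner (z from 0 to 4): 276r^3cos(θ)^2.
Middle (r from 0 to 5): 43125cos(θ)^2.
Outer (θ from 0 to 2π): 43125π.

Therefore ∯_{∂V} F · n dS = 43125π.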